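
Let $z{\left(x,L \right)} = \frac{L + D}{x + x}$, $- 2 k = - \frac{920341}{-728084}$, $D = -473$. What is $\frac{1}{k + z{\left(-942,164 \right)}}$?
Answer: $- \frac{228618376}{106997211} \approx -2.1367$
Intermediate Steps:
$k = - \frac{920341}{1456168}$ ($k = - \frac{\left(-920341\right) \frac{1}{-728084}}{2} = - \frac{\left(-920341\right) \left(- \frac{1}{728084}\right)}{2} = \left(- \frac{1}{2}\right) \frac{920341}{728084} = - \frac{920341}{1456168} \approx -0.63203$)
$z{\left(x,L \right)} = \frac{-473 + L}{2 x}$ ($z{\left(x,L \right)} = \frac{L - 473}{x + x} = \frac{-473 + L}{2 x}$)
$\frac{1}{k + z{\left(-942,164 \right)}} = \frac{1}{- \frac{920341}{1456168} + \frac{-473 + 164}{2 \left(-942\right)}} = \frac{1}{- \frac{920341}{1456168} + \frac{1}{2} \left(- \frac{1}{942}\right) \left(-309\right)} = \frac{1}{- \frac{920341}{1456168} + \frac{103}{628}} = \frac{1}{- \frac{106997211}{228618376}} = - \frac{228618376}{106997211}$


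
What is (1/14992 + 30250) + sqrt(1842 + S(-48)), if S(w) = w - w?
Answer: 453508001/14992 + sqrt(1842) ≈ 30293.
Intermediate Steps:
S(w) = 0
(1/14992 + 30250) + sqrt(1842 + S(-48)) = (1/14992 + 30250) + sqrt(1842 + 0) = (1/14992 + 30250) + sqrt(1842) = 453508001/14992 + sqrt(1842)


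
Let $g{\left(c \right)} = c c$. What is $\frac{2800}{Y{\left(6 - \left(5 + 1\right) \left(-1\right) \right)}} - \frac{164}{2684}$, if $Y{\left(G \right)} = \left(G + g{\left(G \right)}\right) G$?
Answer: $\frac{112628}{78507} \approx 1.4346$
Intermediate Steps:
$g{\left(c \right)} = c^{2}$
$Y{\left(G \right)} = G \left(G + G^{2}\right)$ ($Y{\left(G \right)} = \left(G + G^{2}\right) G = G \left(G + G^{2}\right)$)
$\frac{2800}{Y{\left(6 - \left(5 + 1\right) \left(-1\right) \right)}} - \frac{164}{2684} = \frac{2800}{\left(6 - \left(5 + 1\right) \left(-1\right)\right)^{2} \left(1 + \left(6 - \left(5 + 1\right) \left(-1\right)\right)\right)} - \frac{164}{2684} = \frac{2800}{\left(6 - 6 \left(-1\right)\right)^{2} \left(1 + \left(6 - 6 \left(-1\right)\right)\right)} - \frac{41}{671} = \frac{2800}{\left(6 - -6\right)^{2} \left(1 + \left(6 - -6\right)\right)} - \frac{41}{671} = \frac{2800}{\left(6 + 6\right)^{2} \left(1 + \left(6 + 6\right)\right)} - \frac{41}{671} = \frac{2800}{12^{2} \left(1 + 12\right)} - \frac{41}{671} = \frac{2800}{144 \cdot 13} - \frac{41}{671} = \frac{2800}{1872} - \frac{41}{671} = 2800 \cdot \frac{1}{1872} - \frac{41}{671} = \frac{175}{117} - \frac{41}{671} = \frac{112628}{78507}$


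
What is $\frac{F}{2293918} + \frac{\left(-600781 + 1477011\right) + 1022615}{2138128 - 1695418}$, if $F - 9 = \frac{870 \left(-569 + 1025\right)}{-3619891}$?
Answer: $\frac{788375818462539845}{183807284542794099} \approx 4.2891$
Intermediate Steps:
$F = \frac{32182299}{3619891}$ ($F = 9 + \frac{870 \left(-569 + 1025\right)}{-3619891} = 9 + 870 \cdot 456 \left(- \frac{1}{3619891}\right) = 9 + 396720 \left(- \frac{1}{3619891}\right) = 9 - \frac{396720}{3619891} = \frac{32182299}{3619891} \approx 8.8904$)
$\frac{F}{2293918} + \frac{\left(-600781 + 1477011\right) + 1022615}{2138128 - 1695418} = \frac{32182299}{3619891 \cdot 2293918} + \frac{\left(-600781 + 1477011\right) + 1022615}{2138128 - 1695418} = \frac{32182299}{3619891} \cdot \frac{1}{2293918} + \frac{876230 + 1022615}{2138128 - 1695418} = \frac{32182299}{8303733122938} + \frac{1898845}{442710} = \frac{32182299}{8303733122938} + 1898845 \cdot \frac{1}{442710} = \frac{32182299}{8303733122938} + \frac{379769}{88542} = \frac{788375818462539845}{183807284542794099}$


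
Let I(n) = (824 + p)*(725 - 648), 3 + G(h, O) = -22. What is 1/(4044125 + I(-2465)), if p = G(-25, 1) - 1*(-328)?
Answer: 1/4130904 ≈ 2.4208e-7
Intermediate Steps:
G(h, O) = -25 (G(h, O) = -3 - 22 = -25)
p = 303 (p = -25 - 1*(-328) = -25 + 328 = 303)
I(n) = 86779 (I(n) = (824 + 303)*(725 - 648) = 1127*77 = 86779)
1/(4044125 + I(-2465)) = 1/(4044125 + 86779) = 1/4130904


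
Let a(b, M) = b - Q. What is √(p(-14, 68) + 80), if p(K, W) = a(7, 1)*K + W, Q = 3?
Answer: 2*√23 ≈ 9.5917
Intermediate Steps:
a(b, M) = -3 + b (a(b, M) = b - 1*3 = b - 3 = -3 + b)
p(K, W) = W + 4*K (p(K, W) = (-3 + 7)*K + W = 4*K + W = W + 4*K)
√(p(-14, 68) + 80) = √((68 + 4*(-14)) + 80) = √((68 - 56) + 80) = √(12 + 80) = √92 = 2*√23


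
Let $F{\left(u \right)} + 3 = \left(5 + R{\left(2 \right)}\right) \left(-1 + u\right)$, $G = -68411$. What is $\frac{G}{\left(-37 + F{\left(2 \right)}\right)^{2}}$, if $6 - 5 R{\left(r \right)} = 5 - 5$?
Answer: $- \frac{1710275}{28561} \approx -59.881$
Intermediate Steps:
$R{\left(r \right)} = \frac{6}{5}$ ($R{\left(r \right)} = \frac{6}{5} - \frac{5 - 5}{5} = \frac{6}{5} - 0 = \frac{6}{5} + 0 = \frac{6}{5}$)
$F{\left(u \right)} = - \frac{46}{5} + \frac{31 u}{5}$ ($F{\left(u \right)} = -3 + \left(5 + \frac{6}{5}\right) \left(-1 + u\right) = -3 + \frac{31 \left(-1 + u\right)}{5} = -3 + \left(- \frac{31}{5} + \frac{31 u}{5}\right) = - \frac{46}{5} + \frac{31 u}{5}$)
$\frac{G}{\left(-37 + F{\left(2 \right)}\right)^{2}} = - \frac{68411}{\left(-37 + \left(- \frac{46}{5} + \frac{31}{5} \cdot 2\right)\right)^{2}} = - \frac{68411}{\left(-37 + \left(- \frac{46}{5} + \frac{62}{5}\right)\right)^{2}} = - \frac{68411}{\left(-37 + \frac{16}{5}\right)^{2}} = - \frac{68411}{\left(- \frac{169}{5}\right)^{2}} = - \frac{68411}{\frac{28561}{25}} = \left(-68411\right) \frac{25}{28561} = - \frac{1710275}{28561}$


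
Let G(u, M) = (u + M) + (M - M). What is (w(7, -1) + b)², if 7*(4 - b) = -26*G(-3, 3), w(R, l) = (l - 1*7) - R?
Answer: 121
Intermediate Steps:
G(u, M) = M + u (G(u, M) = (M + u) + 0 = M + u)
w(R, l) = -7 + l - R (w(R, l) = (l - 7) - R = (-7 + l) - R = -7 + l - R)
b = 4 (b = 4 - (-26)*(3 - 3)/7 = 4 - (-26)*0/7 = 4 - ⅐*0 = 4 + 0 = 4)
(w(7, -1) + b)² = ((-7 - 1 - 1*7) + 4)² = ((-7 - 1 - 7) + 4)² = (-15 + 4)² = (-11)² = 121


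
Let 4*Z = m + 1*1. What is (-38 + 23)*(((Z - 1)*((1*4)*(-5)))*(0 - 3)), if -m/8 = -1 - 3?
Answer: -6525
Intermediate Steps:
m = 32 (m = -8*(-1 - 3) = -8*(-4) = 32)
Z = 33/4 (Z = (32 + 1*1)/4 = (32 + 1)/4 = (¼)*33 = 33/4 ≈ 8.2500)
(-38 + 23)*(((Z - 1)*((1*4)*(-5)))*(0 - 3)) = (-38 + 23)*(((33/4 - 1)*((1*4)*(-5)))*(0 - 3)) = -15*29*(4*(-5))/4*(-3) = -15*(29/4)*(-20)*(-3) = -(-2175)*(-3) = -15*435 = -6525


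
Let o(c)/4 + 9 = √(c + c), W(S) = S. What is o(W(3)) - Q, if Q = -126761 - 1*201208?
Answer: 327933 + 4*√6 ≈ 3.2794e+5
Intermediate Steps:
o(c) = -36 + 4*√2*√c (o(c) = -36 + 4*√(c + c) = -36 + 4*√(2*c) = -36 + 4*(√2*√c) = -36 + 4*√2*√c)
Q = -327969 (Q = -126761 - 201208 = -327969)
o(W(3)) - Q = (-36 + 4*√2*√3) - 1*(-327969) = (-36 + 4*√6) + 327969 = 327933 + 4*√6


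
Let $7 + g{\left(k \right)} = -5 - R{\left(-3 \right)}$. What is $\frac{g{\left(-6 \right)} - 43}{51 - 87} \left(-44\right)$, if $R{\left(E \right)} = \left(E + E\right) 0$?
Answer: $- \frac{605}{9} \approx -67.222$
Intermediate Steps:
$R{\left(E \right)} = 0$ ($R{\left(E \right)} = 2 E 0 = 0$)
$g{\left(k \right)} = -12$ ($g{\left(k \right)} = -7 - 5 = -12$)
$\frac{g{\left(-6 \right)} - 43}{51 - 87} \left(-44\right) = \frac{-12 - 43}{51 - 87} \left(-44\right) = \frac{-12 - 43}{-36} \left(-44\right) = \left(- \frac{1}{36}\right) \left(-55\right) \left(-44\right) = \frac{55}{36} \left(-44\right) = - \frac{605}{9}$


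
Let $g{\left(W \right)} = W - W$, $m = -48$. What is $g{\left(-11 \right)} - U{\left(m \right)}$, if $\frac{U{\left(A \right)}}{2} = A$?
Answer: $96$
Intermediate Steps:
$g{\left(W \right)} = 0$
$U{\left(A \right)} = 2 A$
$g{\left(-11 \right)} - U{\left(m \right)} = 0 - 2 \left(-48\right) = 0 - -96 = 0 + 96 = 96$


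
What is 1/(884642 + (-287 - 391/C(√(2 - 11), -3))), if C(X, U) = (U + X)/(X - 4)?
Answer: 15910179/14062988732665 + 1173*I/14062988732665 ≈ 1.1314e-6 + 8.341e-11*I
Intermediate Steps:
C(X, U) = (U + X)/(-4 + X)
1/(884642 + (-287 - 391/C(√(2 - 11), -3))) = 1/(884642 + (-287 - 391*(-4 + √(2 - 11))/(-3 + √(2 - 11)))) = 1/(884642 + (-287 - 391*(-4 + √(-9))/(-3 + √(-9)))) = 1/(884642 + (-287 - 391*(-4 + 3*I)*(-3 - 3*I)/18)) = 1/(884355 - 391*(-4 + 3*I)*(-3 - 3*I)/18)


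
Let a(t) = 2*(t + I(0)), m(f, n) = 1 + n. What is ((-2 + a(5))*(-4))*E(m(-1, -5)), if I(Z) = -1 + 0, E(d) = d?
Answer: 96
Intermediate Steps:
I(Z) = -1
a(t) = -2 + 2*t (a(t) = 2*(t - 1) = 2*(-1 + t) = -2 + 2*t)
((-2 + a(5))*(-4))*E(m(-1, -5)) = ((-2 + (-2 + 2*5))*(-4))*(1 - 5) = ((-2 + (-2 + 10))*(-4))*(-4) = ((-2 + 8)*(-4))*(-4) = (6*(-4))*(-4) = -24*(-4) = 96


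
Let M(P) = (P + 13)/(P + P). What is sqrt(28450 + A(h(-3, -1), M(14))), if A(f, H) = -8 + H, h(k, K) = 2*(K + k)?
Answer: sqrt(5574821)/14 ≈ 168.65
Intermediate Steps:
M(P) = (13 + P)/(2*P) (M(P) = (13 + P)/((2*P)) = (13 + P)*(1/(2*P)) = (13 + P)/(2*P))
h(k, K) = 2*K + 2*k
sqrt(28450 + A(h(-3, -1), M(14))) = sqrt(28450 + (-8 + (1/2)*(13 + 14)/14)) = sqrt(28450 + (-8 + (1/2)*(1/14)*27)) = sqrt(28450 + (-8 + 27/28)) = sqrt(28450 - 197/28) = sqrt(796403/28) = sqrt(5574821)/14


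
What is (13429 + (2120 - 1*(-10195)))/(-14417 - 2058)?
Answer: -25744/16475 ≈ -1.5626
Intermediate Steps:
(13429 + (2120 - 1*(-10195)))/(-14417 - 2058) = (13429 + (2120 + 10195))/(-16475) = (13429 + 12315)*(-1/16475) = 25744*(-1/16475) = -25744/16475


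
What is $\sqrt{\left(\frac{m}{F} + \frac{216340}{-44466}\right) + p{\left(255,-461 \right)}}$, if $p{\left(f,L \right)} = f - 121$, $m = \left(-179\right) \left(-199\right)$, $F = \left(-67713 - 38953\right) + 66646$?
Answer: $\frac{\sqrt{313360666513950855}}{49431370} \approx 11.325$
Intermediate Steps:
$F = -40020$ ($F = -106666 + 66646 = -40020$)
$m = 35621$
$p{\left(f,L \right)} = -121 + f$
$\sqrt{\left(\frac{m}{F} + \frac{216340}{-44466}\right) + p{\left(255,-461 \right)}} = \sqrt{\left(\frac{35621}{-40020} + \frac{216340}{-44466}\right) + \left(-121 + 255\right)} = \sqrt{\left(35621 \left(- \frac{1}{40020}\right) + 216340 \left(- \frac{1}{44466}\right)\right) + 134} = \sqrt{\left(- \frac{35621}{40020} - \frac{108170}{22233}\right) + 134} = \sqrt{- \frac{568991677}{98862740} + 134} = \sqrt{\frac{12678615483}{98862740}} = \frac{\sqrt{313360666513950855}}{49431370}$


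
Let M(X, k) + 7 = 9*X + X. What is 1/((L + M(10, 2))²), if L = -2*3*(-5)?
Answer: 1/15129 ≈ 6.6098e-5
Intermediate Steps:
L = 30 (L = -6*(-5) = 30)
M(X, k) = -7 + 10*X (M(X, k) = -7 + (9*X + X) = -7 + 10*X)
1/((L + M(10, 2))²) = 1/((30 + (-7 + 10*10))²) = 1/((30 + (-7 + 100))²) = 1/((30 + 93)²) = 1/(123²) = 1/15129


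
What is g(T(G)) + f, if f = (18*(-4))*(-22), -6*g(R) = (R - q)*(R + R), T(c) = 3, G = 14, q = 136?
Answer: 1717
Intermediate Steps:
g(R) = -R*(-136 + R)/3 (g(R) = -(R - 1*136)*(R + R)/6 = -(R - 136)*2*R/6 = -(-136 + R)*2*R/6 = -R*(-136 + R)/3)
f = 1584 (f = -72*(-22) = 1584)
g(T(G)) + f = (⅓)*3*(136 - 1*3) + 1584 = (⅓)*3*(136 - 3) + 1584 = (⅓)*3*133 + 1584 = 133 + 1584 = 1717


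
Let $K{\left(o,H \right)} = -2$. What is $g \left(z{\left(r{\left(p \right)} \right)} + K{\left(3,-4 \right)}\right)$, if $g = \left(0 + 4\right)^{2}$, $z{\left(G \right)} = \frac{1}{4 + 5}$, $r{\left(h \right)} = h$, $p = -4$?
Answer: $- \frac{272}{9} \approx -30.222$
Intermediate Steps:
$z{\left(G \right)} = \frac{1}{9}$
$g = 16$ ($g = 4^{2} = 16$)
$g \left(z{\left(r{\left(p \right)} \right)} + K{\left(3,-4 \right)}\right) = 16 \left(\frac{1}{9} - 2\right) = 16 \left(- \frac{17}{9}\right) = - \frac{272}{9}$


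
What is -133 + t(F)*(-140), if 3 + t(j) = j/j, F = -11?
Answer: 147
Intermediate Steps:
t(j) = -2 (t(j) = -3 + j/j = -3 + 1 = -2)
-133 + t(F)*(-140) = -133 - 2*(-140) = -133 + 280 = 147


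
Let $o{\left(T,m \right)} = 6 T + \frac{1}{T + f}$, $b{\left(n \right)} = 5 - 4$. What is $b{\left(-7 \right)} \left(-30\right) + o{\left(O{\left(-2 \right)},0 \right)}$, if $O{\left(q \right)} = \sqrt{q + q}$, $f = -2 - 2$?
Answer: $- \frac{151}{5} + \frac{119 i}{10} \approx -30.2 + 11.9 i$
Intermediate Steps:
$f = -4$
$O{\left(q \right)} = \sqrt{2} \sqrt{q}$ ($O{\left(q \right)} = \sqrt{2 q} = \sqrt{2} \sqrt{q}$)
$b{\left(n \right)} = 1$
$o{\left(T,m \right)} = \frac{1}{-4 + T} + 6 T$ ($o{\left(T,m \right)} = 6 T + \frac{1}{T - 4} = 6 T + \frac{1}{-4 + T} = \frac{1}{-4 + T} + 6 T$)
$b{\left(-7 \right)} \left(-30\right) + o{\left(O{\left(-2 \right)},0 \right)} = 1 \left(-30\right) + \frac{1 - 24 \sqrt{2} \sqrt{-2} + 6 \left(\sqrt{2} \sqrt{-2}\right)^{2}}{-4 + \sqrt{2} \sqrt{-2}} = -30 + \frac{1 - 24 \sqrt{2} i \sqrt{2} + 6 \left(\sqrt{2} i \sqrt{2}\right)^{2}}{-4 + \sqrt{2} i \sqrt{2}} = -30 + \frac{1 - 24 \cdot 2 i + 6 \left(2 i\right)^{2}}{-4 + 2 i} = -30 + \frac{-4 - 2 i}{20} \left(1 - 48 i + 6 \left(-4\right)\right) = -30 + \frac{-4 - 2 i}{20} \left(1 - 48 i - 24\right) = -30 + \frac{-4 - 2 i}{20} \left(-23 - 48 i\right) = -30 + \frac{\left(-23 - 48 i\right) \left(-4 - 2 i\right)}{20}$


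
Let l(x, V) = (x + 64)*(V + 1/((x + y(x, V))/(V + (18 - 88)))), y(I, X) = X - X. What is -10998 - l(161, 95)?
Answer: -5217678/161 ≈ -32408.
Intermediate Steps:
y(I, X) = 0
l(x, V) = (64 + x)*(V + (-70 + V)/x) (l(x, V) = (x + 64)*(V + 1/((x + 0)/(V + (18 - 88)))) = (64 + x)*(V + 1/(x/(V - 70))) = (64 + x)*(V + 1/(x/(-70 + V))) = (64 + x)*(V + (-70 + V)/x))
-10998 - l(161, 95) = -10998 - (-70 - 4480/161 + 65*95 + 95*161 + 64*95/161) = -10998 - (-70 - 4480*1/161 + 6175 + 15295 + 64*95*(1/161)) = -10998 - (-70 - 640/23 + 6175 + 15295 + 6080/161) = -10998 - 1*3447000/161 = -10998 - 3447000/161 = -5217678/161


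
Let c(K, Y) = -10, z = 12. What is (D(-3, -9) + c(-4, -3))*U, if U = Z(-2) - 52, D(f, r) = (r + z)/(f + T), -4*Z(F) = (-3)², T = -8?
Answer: 24521/44 ≈ 557.29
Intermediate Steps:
Z(F) = -9/4 (Z(F) = -¼*(-3)² = -¼*9 = -9/4)
D(f, r) = (12 + r)/(-8 + f) (D(f, r) = (r + 12)/(f - 8) = (12 + r)/(-8 + f))
U = -217/4 (U = -9/4 - 52 = -217/4 ≈ -54.250)
(D(-3, -9) + c(-4, -3))*U = ((12 - 9)/(-8 - 3) - 10)*(-217/4) = (3/(-11) - 10)*(-217/4) = (-1/11*3 - 10)*(-217/4) = (-3/11 - 10)*(-217/4) = -113/11*(-217/4) = 24521/44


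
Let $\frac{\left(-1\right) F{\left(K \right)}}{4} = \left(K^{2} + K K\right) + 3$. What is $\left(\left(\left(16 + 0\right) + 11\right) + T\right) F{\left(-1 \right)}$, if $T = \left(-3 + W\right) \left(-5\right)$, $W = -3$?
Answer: $-1140$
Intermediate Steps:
$F{\left(K \right)} = -12 - 8 K^{2}$ ($F{\left(K \right)} = - 4 \left(\left(K^{2} + K K\right) + 3\right) = - 4 \left(\left(K^{2} + K^{2}\right) + 3\right) = - 4 \left(2 K^{2} + 3\right) = - 4 \left(3 + 2 K^{2}\right) = -12 - 8 K^{2}$)
$T = 30$ ($T = \left(-3 - 3\right) \left(-5\right) = \left(-6\right) \left(-5\right) = 30$)
$\left(\left(\left(16 + 0\right) + 11\right) + T\right) F{\left(-1 \right)} = \left(\left(\left(16 + 0\right) + 11\right) + 30\right) \left(-12 - 8 \left(-1\right)^{2}\right) = \left(\left(16 + 11\right) + 30\right) \left(-12 - 8\right) = \left(27 + 30\right) \left(-12 - 8\right) = 57 \left(-20\right) = -1140$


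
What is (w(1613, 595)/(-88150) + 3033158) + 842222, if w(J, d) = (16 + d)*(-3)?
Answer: 341614748833/88150 ≈ 3.8754e+6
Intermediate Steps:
w(J, d) = -48 - 3*d
(w(1613, 595)/(-88150) + 3033158) + 842222 = ((-48 - 3*595)/(-88150) + 3033158) + 842222 = ((-48 - 1785)*(-1/88150) + 3033158) + 842222 = (-1833*(-1/88150) + 3033158) + 842222 = (1833/88150 + 3033158) + 842222 = 267372879533/88150 + 842222 = 341614748833/88150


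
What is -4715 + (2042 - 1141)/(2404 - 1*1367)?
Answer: -287562/61 ≈ -4714.1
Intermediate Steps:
-4715 + (2042 - 1141)/(2404 - 1*1367) = -4715 + 901/(2404 - 1367) = -4715 + 901/1037 = -4715 + 901*(1/1037) = -4715 + 53/61 = -287562/61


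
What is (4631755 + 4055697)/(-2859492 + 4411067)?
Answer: 8687452/1551575 ≈ 5.5991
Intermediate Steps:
(4631755 + 4055697)/(-2859492 + 4411067) = 8687452/1551575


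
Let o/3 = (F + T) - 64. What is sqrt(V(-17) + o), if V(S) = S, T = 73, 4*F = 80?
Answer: sqrt(70) ≈ 8.3666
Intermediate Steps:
F = 20 (F = (1/4)*80 = 20)
o = 87 (o = 3*((20 + 73) - 64) = 3*(93 - 64) = 3*29 = 87)
sqrt(V(-17) + o) = sqrt(-17 + 87) = sqrt(70)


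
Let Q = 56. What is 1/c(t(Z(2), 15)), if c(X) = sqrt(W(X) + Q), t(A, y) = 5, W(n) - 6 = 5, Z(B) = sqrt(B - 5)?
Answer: sqrt(67)/67 ≈ 0.12217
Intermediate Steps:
Z(B) = sqrt(-5 + B)
W(n) = 11 (W(n) = 6 + 5 = 11)
c(X) = sqrt(67) (c(X) = sqrt(11 + 56) = sqrt(67))
1/c(t(Z(2), 15)) = 1/(sqrt(67)) = sqrt(67)/67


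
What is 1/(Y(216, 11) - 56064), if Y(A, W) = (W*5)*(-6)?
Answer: -1/56394 ≈ -1.7732e-5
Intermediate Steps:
Y(A, W) = -30*W (Y(A, W) = (5*W)*(-6) = -30*W)
1/(Y(216, 11) - 56064) = 1/(-30*11 - 56064) = 1/(-330 - 56064) = 1/(-56394) = -1/56394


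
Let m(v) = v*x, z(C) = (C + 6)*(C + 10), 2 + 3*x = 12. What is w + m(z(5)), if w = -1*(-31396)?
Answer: 31946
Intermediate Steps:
x = 10/3 (x = -⅔ + (⅓)*12 = -⅔ + 4 = 10/3 ≈ 3.3333)
w = 31396
z(C) = (6 + C)*(10 + C)
m(v) = 10*v/3 (m(v) = v*(10/3) = 10*v/3)
w + m(z(5)) = 31396 + 10*(60 + 5² + 16*5)/3 = 31396 + 10*(60 + 25 + 80)/3 = 31396 + (10/3)*165 = 31396 + 550 = 31946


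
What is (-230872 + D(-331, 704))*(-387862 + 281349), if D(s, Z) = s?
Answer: 24626125139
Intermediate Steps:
(-230872 + D(-331, 704))*(-387862 + 281349) = (-230872 - 331)*(-387862 + 281349) = -231203*(-106513) = 24626125139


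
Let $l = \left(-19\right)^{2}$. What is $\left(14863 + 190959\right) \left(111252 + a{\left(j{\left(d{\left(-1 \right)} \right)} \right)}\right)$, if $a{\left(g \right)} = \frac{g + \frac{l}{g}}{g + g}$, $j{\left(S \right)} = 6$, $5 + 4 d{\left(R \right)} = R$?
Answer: $\frac{824372784851}{36} \approx 2.2899 \cdot 10^{10}$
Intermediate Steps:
$l = 361$
$d{\left(R \right)} = - \frac{5}{4} + \frac{R}{4}$
$a{\left(g \right)} = \frac{g + \frac{361}{g}}{2 g}$ ($a{\left(g \right)} = \frac{g + \frac{361}{g}}{g + g} = \frac{g + \frac{361}{g}}{2 g}$)
$\left(14863 + 190959\right) \left(111252 + a{\left(j{\left(d{\left(-1 \right)} \right)} \right)}\right) = \left(14863 + 190959\right) \left(111252 + \frac{361 + 6^{2}}{2 \cdot 36}\right) = 205822 \left(111252 + \frac{1}{2} \cdot \frac{1}{36} \left(361 + 36\right)\right) = 205822 \left(111252 + \frac{1}{2} \cdot \frac{1}{36} \cdot 397\right) = 205822 \left(111252 + \frac{397}{72}\right) = 205822 \cdot \frac{8010541}{72} = \frac{824372784851}{36}$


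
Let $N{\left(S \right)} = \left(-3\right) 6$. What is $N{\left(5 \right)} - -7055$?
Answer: $7037$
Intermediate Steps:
$N{\left(S \right)} = -18$
$N{\left(5 \right)} - -7055 = -18 - -7055 = -18 + 7055 = 7037$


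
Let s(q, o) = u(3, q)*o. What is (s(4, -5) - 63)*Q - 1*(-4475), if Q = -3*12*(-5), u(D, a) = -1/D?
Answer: -6565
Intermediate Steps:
Q = 180 (Q = -36*(-5) = 180)
s(q, o) = -o/3 (s(q, o) = (-1/3)*o = (-1*1/3)*o = -o/3)
(s(4, -5) - 63)*Q - 1*(-4475) = (-1/3*(-5) - 63)*180 - 1*(-4475) = (5/3 - 63)*180 + 4475 = -184/3*180 + 4475 = -11040 + 4475 = -6565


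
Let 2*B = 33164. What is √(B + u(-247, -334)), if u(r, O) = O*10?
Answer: √13242 ≈ 115.07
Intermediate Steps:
u(r, O) = 10*O
B = 16582 (B = (½)*33164 = 16582)
√(B + u(-247, -334)) = √(16582 + 10*(-334)) = √(16582 - 3340) = √13242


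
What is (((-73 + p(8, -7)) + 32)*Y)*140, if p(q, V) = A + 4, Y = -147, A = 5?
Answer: 658560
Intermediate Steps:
p(q, V) = 9 (p(q, V) = 5 + 4 = 9)
(((-73 + p(8, -7)) + 32)*Y)*140 = (((-73 + 9) + 32)*(-147))*140 = ((-64 + 32)*(-147))*140 = -32*(-147)*140 = 4704*140 = 658560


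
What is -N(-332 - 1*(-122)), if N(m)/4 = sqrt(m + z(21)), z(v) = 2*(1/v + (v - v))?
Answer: -8*I*sqrt(23142)/21 ≈ -57.952*I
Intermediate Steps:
z(v) = 2/v (z(v) = 2*(1/v + 0) = 2/v)
N(m) = 4*sqrt(2/21 + m) (N(m) = 4*sqrt(m + 2/21) = 4*sqrt(2/21 + m))
-N(-332 - 1*(-122)) = -4*sqrt(42 + 441*(-332 - 1*(-122)))/21 = -4*sqrt(42 + 441*(-332 + 122))/21 = -4*sqrt(42 + 441*(-210))/21 = -4*sqrt(42 - 92610)/21 = -4*sqrt(-92568)/21 = -4*2*I*sqrt(23142)/21 = -8*I*sqrt(23142)/21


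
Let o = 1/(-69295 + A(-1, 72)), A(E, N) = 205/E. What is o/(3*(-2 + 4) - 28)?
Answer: 1/1529000 ≈ 6.5402e-7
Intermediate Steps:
o = -1/69500 (o = 1/(-69295 + 205/(-1)) = 1/(-69295 + 205*(-1)) = 1/(-69295 - 205) = 1/(-69500) = -1/69500 ≈ -1.4388e-5)
o/(3*(-2 + 4) - 28) = -1/69500/(3*(-2 + 4) - 28) = -1/69500/(3*2 - 28) = -1/69500/(6 - 28) = -1/69500/(-22) = -1/22*(-1/69500) = 1/1529000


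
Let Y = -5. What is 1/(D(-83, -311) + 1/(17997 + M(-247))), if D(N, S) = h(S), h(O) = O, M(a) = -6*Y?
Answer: -18027/5606396 ≈ -0.0032154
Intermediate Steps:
M(a) = 30 (M(a) = -6*(-5) = 30)
D(N, S) = S
1/(D(-83, -311) + 1/(17997 + M(-247))) = 1/(-311 + 1/(17997 + 30)) = 1/(-311 + 1/18027) = 1/(-5606396/18027) = -18027/5606396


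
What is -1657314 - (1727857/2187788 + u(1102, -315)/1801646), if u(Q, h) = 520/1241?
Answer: -4053418912834056380007/2445774899159284 ≈ -1.6573e+6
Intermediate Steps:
u(Q, h) = 520/1241 (u(Q, h) = 520*(1/1241) = 520/1241)
-1657314 - (1727857/2187788 + u(1102, -315)/1801646) = -1657314 - (1727857/2187788 + (520/1241)/1801646) = -1657314 - (1727857*(1/2187788) + (520/1241)*(1/1801646)) = -1657314 - (1727857/2187788 + 260/1117921343) = -1657314 - 1*1931608786776831/2445774899159284 = -1657314 - 1931608786776831/2445774899159284 = -4053418912834056380007/2445774899159284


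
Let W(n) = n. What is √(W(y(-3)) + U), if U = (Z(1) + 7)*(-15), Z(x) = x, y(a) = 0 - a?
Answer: 3*I*√13 ≈ 10.817*I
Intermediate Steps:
y(a) = -a
U = -120 (U = (1 + 7)*(-15) = 8*(-15) = -120)
√(W(y(-3)) + U) = √(-1*(-3) - 120) = √(3 - 120) = √(-117) = 3*I*√13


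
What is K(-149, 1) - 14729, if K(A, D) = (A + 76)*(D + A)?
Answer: -3925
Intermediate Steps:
K(A, D) = (76 + A)*(A + D)
K(-149, 1) - 14729 = ((-149)² + 76*(-149) + 76*1 - 149*1) - 14729 = (22201 - 11324 + 76 - 149) - 14729 = 10804 - 14729 = -3925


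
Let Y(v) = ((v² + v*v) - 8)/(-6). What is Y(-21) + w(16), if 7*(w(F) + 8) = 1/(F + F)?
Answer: -103261/672 ≈ -153.66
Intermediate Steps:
w(F) = -8 + 1/(14*F) (w(F) = -8 + 1/(7*(F + F)) = -8 + 1/(7*((2*F))) = -8 + (1/(2*F))/7 = -8 + 1/(14*F))
Y(v) = 4/3 - v²/3 (Y(v) = ((v² + v²) - 8)*(-⅙) = (2*v² - 8)*(-⅙) = (-8 + 2*v²)*(-⅙) = 4/3 - v²/3)
Y(-21) + w(16) = (4/3 - ⅓*(-21)²) + (-8 + (1/14)/16) = (4/3 - ⅓*441) + (-8 + (1/14)*(1/16)) = (4/3 - 147) + (-8 + 1/224) = -437/3 - 1791/224 = -103261/672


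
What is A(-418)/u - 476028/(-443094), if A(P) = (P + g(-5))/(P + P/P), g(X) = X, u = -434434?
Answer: 4790919919479/4459469788774 ≈ 1.0743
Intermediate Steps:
A(P) = (-5 + P)/(1 + P) (A(P) = (P - 5)/(P + P/P) = (-5 + P)/(P + 1) = (-5 + P)/(1 + P))
A(-418)/u - 476028/(-443094) = ((-5 - 418)/(1 - 418))/(-434434) - 476028/(-443094) = (-423/(-417))*(-1/434434) - 476028*(-1/443094) = -1/417*(-423)*(-1/434434) + 79338/73849 = (141/139)*(-1/434434) + 79338/73849 = -141/60386326 + 79338/73849 = 4790919919479/4459469788774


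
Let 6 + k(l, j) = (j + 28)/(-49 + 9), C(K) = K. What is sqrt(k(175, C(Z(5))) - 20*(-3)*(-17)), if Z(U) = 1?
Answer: I*sqrt(410690)/20 ≈ 32.043*I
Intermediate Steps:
k(l, j) = -67/10 - j/40 (k(l, j) = -6 + (j + 28)/(-49 + 9) = -6 + (28 + j)/(-40) = -6 + (28 + j)*(-1/40) = -6 + (-7/10 - j/40) = -67/10 - j/40)
sqrt(k(175, C(Z(5))) - 20*(-3)*(-17)) = sqrt((-67/10 - 1/40*1) - 20*(-3)*(-17)) = sqrt((-67/10 - 1/40) + 60*(-17)) = sqrt(-269/40 - 1020) = sqrt(-41069/40) = I*sqrt(410690)/20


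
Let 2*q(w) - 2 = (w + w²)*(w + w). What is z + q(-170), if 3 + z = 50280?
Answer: -4833822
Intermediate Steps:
z = 50277 (z = -3 + 50280 = 50277)
q(w) = 1 + w*(w + w²) (q(w) = 1 + ((w + w²)*(w + w))/2 = 1 + ((w + w²)*(2*w))/2 = 1 + (2*w*(w + w²))/2 = 1 + w*(w + w²))
z + q(-170) = 50277 + (1 + (-170)² + (-170)³) = 50277 + (1 + 28900 - 4913000) = 50277 - 4884099 = -4833822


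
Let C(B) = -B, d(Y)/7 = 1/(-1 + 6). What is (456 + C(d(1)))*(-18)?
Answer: -40914/5 ≈ -8182.8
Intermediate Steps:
d(Y) = 7/5 (d(Y) = 7/(-1 + 6) = 7/5)
(456 + C(d(1)))*(-18) = (456 - 1*7/5)*(-18) = (456 - 7/5)*(-18) = (2273/5)*(-18) = -40914/5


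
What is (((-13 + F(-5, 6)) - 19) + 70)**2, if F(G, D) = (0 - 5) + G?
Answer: 784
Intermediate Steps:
F(G, D) = -5 + G
(((-13 + F(-5, 6)) - 19) + 70)**2 = (((-13 + (-5 - 5)) - 19) + 70)**2 = (((-13 - 10) - 19) + 70)**2 = ((-23 - 19) + 70)**2 = (-42 + 70)**2 = 28**2 = 784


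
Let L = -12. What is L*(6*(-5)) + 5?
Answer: 365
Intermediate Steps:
L*(6*(-5)) + 5 = -72*(-5) + 5 = -12*(-30) + 5 = 360 + 5 = 365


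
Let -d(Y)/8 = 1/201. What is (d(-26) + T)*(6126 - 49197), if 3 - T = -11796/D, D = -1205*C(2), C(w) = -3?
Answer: -21640406599/80735 ≈ -2.6804e+5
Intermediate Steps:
d(Y) = -8/201
D = 3615 (D = -1205*(-3) = 3615)
T = 7547/1205 (T = 3 - (-11796)/3615 = 3 - 1*(-3932/1205) = 3 + 3932/1205 = 7547/1205 ≈ 6.2631)
(d(-26) + T)*(6126 - 49197) = (-8/201 + 7547/1205)*(6126 - 49197) = (1507307/242205)*(-43071) = -21640406599/80735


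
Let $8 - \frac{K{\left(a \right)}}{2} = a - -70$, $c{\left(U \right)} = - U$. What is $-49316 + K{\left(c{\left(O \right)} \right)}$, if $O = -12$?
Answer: $-49464$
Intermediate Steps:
$K{\left(a \right)} = -124 - 2 a$ ($K{\left(a \right)} = 16 - 2 \left(a - -70\right) = 16 - 2 \left(a + 70\right) = 16 - 2 \left(70 + a\right) = 16 - \left(140 + 2 a\right) = -124 - 2 a$)
$-49316 + K{\left(c{\left(O \right)} \right)} = -49316 - \left(124 + 2 \left(\left(-1\right) \left(-12\right)\right)\right) = -49316 - 148 = -49464$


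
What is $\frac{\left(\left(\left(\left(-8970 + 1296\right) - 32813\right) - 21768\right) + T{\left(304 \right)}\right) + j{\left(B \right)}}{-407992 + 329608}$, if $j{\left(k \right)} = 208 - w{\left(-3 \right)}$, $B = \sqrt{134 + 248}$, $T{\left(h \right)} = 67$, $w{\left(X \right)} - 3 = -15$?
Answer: $\frac{1291}{1633} \approx 0.79057$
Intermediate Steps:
$w{\left(X \right)} = -12$ ($w{\left(X \right)} = 3 - 15 = -12$)
$B = \sqrt{382} \approx 19.545$
$j{\left(k \right)} = 220$ ($j{\left(k \right)} = 208 - -12 = 208 + 12 = 220$)
$\frac{\left(\left(\left(\left(-8970 + 1296\right) - 32813\right) - 21768\right) + T{\left(304 \right)}\right) + j{\left(B \right)}}{-407992 + 329608} = \frac{\left(\left(\left(\left(-8970 + 1296\right) - 32813\right) - 21768\right) + 67\right) + 220}{-407992 + 329608} = \frac{\left(\left(\left(-7674 - 32813\right) - 21768\right) + 67\right) + 220}{-78384} = \left(\left(\left(-40487 - 21768\right) + 67\right) + 220\right) \left(- \frac{1}{78384}\right) = \left(\left(-62255 + 67\right) + 220\right) \left(- \frac{1}{78384}\right) = \left(-62188 + 220\right) \left(- \frac{1}{78384}\right) = \left(-61968\right) \left(- \frac{1}{78384}\right) = \frac{1291}{1633}$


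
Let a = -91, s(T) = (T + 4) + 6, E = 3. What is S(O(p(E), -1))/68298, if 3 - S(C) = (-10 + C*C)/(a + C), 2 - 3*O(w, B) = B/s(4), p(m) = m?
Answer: 461119/10880281188 ≈ 4.2381e-5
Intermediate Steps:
s(T) = 10 + T (s(T) = (4 + T) + 6 = 10 + T)
O(w, B) = 2/3 - B/42 (O(w, B) = 2/3 - B/(3*(10 + 4)) = 2/3 - B/(3*14) = 2/3 - B/42)
S(C) = 3 - (-10 + C**2)/(-91 + C) (S(C) = 3 - (-10 + C*C)/(-91 + C) = 3 - (-10 + C**2)/(-91 + C))
S(O(p(E), -1))/68298 = ((-263 - (2/3 - 1/42*(-1))**2 + 3*(2/3 - 1/42*(-1)))/(-91 + (2/3 - 1/42*(-1))))/68298 = ((-263 - (2/3 + 1/42)**2 + 3*(2/3 + 1/42))/(-91 + (2/3 + 1/42)))*(1/68298) = ((-263 - (29/42)**2 + 3*(29/42))/(-91 + 29/42))*(1/68298) = ((-263 - 1*841/1764 + 29/14)/(-3793/42))*(1/68298) = -42*(-263 - 841/1764 + 29/14)/3793*(1/68298) = -42/3793*(-461119/1764)*(1/68298) = (461119/159306)*(1/68298) = 461119/10880281188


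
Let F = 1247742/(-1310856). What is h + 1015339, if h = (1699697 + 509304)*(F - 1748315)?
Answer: -843761012794345533/218476 ≈ -3.8620e+12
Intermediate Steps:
F = -207957/218476 (F = 1247742*(-1/1310856) = -207957/218476 ≈ -0.95185)
h = -843761234621548897/218476 (h = (1699697 + 509304)*(-207957/218476 - 1748315) = 2209001*(-381965075897/218476) = -843761234621548897/218476 ≈ -3.8620e+12)
h + 1015339 = -843761234621548897/218476 + 1015339 = -843761012794345533/218476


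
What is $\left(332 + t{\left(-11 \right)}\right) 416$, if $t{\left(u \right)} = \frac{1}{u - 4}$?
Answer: $\frac{2071264}{15} \approx 1.3808 \cdot 10^{5}$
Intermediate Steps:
$t{\left(u \right)} = \frac{1}{-4 + u}$
$\left(332 + t{\left(-11 \right)}\right) 416 = \left(332 + \frac{1}{-4 - 11}\right) 416 = \left(332 + \frac{1}{-15}\right) 416 = \left(332 - \frac{1}{15}\right) 416 = \frac{4979}{15} \cdot 416 = \frac{2071264}{15}$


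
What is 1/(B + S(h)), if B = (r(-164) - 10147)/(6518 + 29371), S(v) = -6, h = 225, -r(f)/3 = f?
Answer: -35889/224989 ≈ -0.15951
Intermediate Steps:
r(f) = -3*f
B = -9655/35889 (B = (-3*(-164) - 10147)/(6518 + 29371) = (492 - 10147)/35889 = -9655*1/35889 = -9655/35889 ≈ -0.26902)
1/(B + S(h)) = 1/(-9655/35889 - 6) = 1/(-224989/35889) = -35889/224989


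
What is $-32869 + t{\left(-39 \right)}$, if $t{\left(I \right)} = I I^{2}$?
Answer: $-92188$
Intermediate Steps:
$t{\left(I \right)} = I^{3}$
$-32869 + t{\left(-39 \right)} = -32869 + \left(-39\right)^{3} = -32869 - 59319 = -92188$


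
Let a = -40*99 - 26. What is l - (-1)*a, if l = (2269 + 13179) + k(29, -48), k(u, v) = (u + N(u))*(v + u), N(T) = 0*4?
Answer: 10911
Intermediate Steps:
N(T) = 0
k(u, v) = u*(u + v) (k(u, v) = (u + 0)*(v + u) = u*(u + v))
l = 14897 (l = (2269 + 13179) + 29*(29 - 48) = 15448 + 29*(-19) = 15448 - 551 = 14897)
a = -3986 (a = -3960 - 26 = -3986)
l - (-1)*a = 14897 - (-1)*(-3986) = 14897 - 1*3986 = 14897 - 3986 = 10911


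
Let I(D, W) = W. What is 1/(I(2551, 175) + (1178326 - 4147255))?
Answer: -1/2968754 ≈ -3.3684e-7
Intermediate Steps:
1/(I(2551, 175) + (1178326 - 4147255)) = 1/(175 + (1178326 - 4147255)) = 1/(175 - 2968929) = 1/(-2968754) = -1/2968754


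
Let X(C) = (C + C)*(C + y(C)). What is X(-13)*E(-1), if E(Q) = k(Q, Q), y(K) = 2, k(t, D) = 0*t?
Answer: 0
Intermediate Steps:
k(t, D) = 0
E(Q) = 0
X(C) = 2*C*(2 + C) (X(C) = (C + C)*(C + 2) = (2*C)*(2 + C) = 2*C*(2 + C))
X(-13)*E(-1) = (2*(-13)*(2 - 13))*0 = (2*(-13)*(-11))*0 = 286*0 = 0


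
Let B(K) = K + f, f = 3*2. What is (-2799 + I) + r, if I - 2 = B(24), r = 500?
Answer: -2267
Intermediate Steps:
f = 6
B(K) = 6 + K (B(K) = K + 6 = 6 + K)
I = 32 (I = 2 + (6 + 24) = 2 + 30 = 32)
(-2799 + I) + r = (-2799 + 32) + 500 = -2767 + 500 = -2267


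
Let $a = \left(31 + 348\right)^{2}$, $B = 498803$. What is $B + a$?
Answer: $642444$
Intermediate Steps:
$a = 143641$ ($a = 379^{2} = 143641$)
$B + a = 498803 + 143641 = 642444$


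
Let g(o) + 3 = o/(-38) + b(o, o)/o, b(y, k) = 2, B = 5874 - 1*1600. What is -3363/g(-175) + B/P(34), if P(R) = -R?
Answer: -134279071/60061 ≈ -2235.7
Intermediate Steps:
B = 4274 (B = 5874 - 1600 = 4274)
g(o) = -3 + 2/o - o/38 (g(o) = -3 + (o/(-38) + 2/o) = -3 + (o*(-1/38) + 2/o) = -3 + (-o/38 + 2/o) = -3 + (2/o - o/38) = -3 + 2/o - o/38)
-3363/g(-175) + B/P(34) = -3363/(-3 + 2/(-175) - 1/38*(-175)) + 4274/((-1*34)) = -3363/(-3 + 2*(-1/175) + 175/38) + 4274/(-34) = -3363/(-3 - 2/175 + 175/38) + 4274*(-1/34) = -3363/10599/6650 - 2137/17 = -3363*6650/10599 - 2137/17 = -7454650/3533 - 2137/17 = -134279071/60061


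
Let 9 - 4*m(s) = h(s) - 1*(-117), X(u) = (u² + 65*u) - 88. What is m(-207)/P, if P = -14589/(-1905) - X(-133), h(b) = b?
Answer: -62865/22728788 ≈ -0.0027659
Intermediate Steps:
X(u) = -88 + u² + 65*u
m(s) = -27 - s/4 (m(s) = 9/4 - (s - 1*(-117))/4 = 9/4 - (s + 117)/4 = 9/4 - (117 + s)/4 = 9/4 + (-117/4 - s/4) = -27 - s/4)
P = -5682197/635 (P = -14589/(-1905) - (-88 + (-133)² + 65*(-133)) = -14589*(-1/1905) - (-88 + 17689 - 8645) = 4863/635 - 1*8956 = 4863/635 - 8956 = -5682197/635 ≈ -8948.3)
m(-207)/P = (-27 - ¼*(-207))/(-5682197/635) = (-27 + 207/4)*(-635/5682197) = (99/4)*(-635/5682197) = -62865/22728788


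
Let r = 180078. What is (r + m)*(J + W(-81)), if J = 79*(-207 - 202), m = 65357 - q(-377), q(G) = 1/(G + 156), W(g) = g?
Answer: -1756978877312/221 ≈ -7.9501e+9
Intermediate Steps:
q(G) = 1/(156 + G)
m = 14443898/221 (m = 65357 - 1/(156 - 377) = 65357 - 1/(-221) = 65357 - 1*(-1/221) = 65357 + 1/221 = 14443898/221 ≈ 65357.)
J = -32311 (J = 79*(-409) = -32311)
(r + m)*(J + W(-81)) = (180078 + 14443898/221)*(-32311 - 81) = (54241136/221)*(-32392) = -1756978877312/221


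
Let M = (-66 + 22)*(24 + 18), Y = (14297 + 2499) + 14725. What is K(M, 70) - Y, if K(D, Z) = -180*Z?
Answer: -44121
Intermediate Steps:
Y = 31521 (Y = 16796 + 14725 = 31521)
M = -1848 (M = -44*42 = -1848)
K(M, 70) - Y = -180*70 - 1*31521 = -12600 - 31521 = -44121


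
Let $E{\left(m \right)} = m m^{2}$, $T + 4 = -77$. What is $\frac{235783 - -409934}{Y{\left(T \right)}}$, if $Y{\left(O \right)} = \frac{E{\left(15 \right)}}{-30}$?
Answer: $- \frac{430478}{75} \approx -5739.7$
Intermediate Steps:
$T = -81$ ($T = -4 - 77 = -81$)
$E{\left(m \right)} = m^{3}$
$Y{\left(O \right)} = - \frac{225}{2}$ ($Y{\left(O \right)} = \frac{15^{3}}{-30} = 3375 \left(- \frac{1}{30}\right) = - \frac{225}{2}$)
$\frac{235783 - -409934}{Y{\left(T \right)}} = \frac{235783 - -409934}{- \frac{225}{2}} = \left(235783 + 409934\right) \left(- \frac{2}{225}\right) = 645717 \left(- \frac{2}{225}\right) = - \frac{430478}{75}$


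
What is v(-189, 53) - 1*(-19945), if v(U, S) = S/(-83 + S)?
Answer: 598297/30 ≈ 19943.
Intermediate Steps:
v(-189, 53) - 1*(-19945) = 53/(-83 + 53) - 1*(-19945) = 53/(-30) + 19945 = 53*(-1/30) + 19945 = -53/30 + 19945 = 598297/30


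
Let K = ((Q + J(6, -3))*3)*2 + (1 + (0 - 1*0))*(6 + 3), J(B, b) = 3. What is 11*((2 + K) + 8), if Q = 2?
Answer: 539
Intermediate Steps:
K = 39 (K = ((2 + 3)*3)*2 + (1 + (0 - 1*0))*(6 + 3) = (5*3)*2 + (1 + (0 + 0))*9 = 15*2 + (1 + 0)*9 = 30 + 1*9 = 30 + 9 = 39)
11*((2 + K) + 8) = 11*((2 + 39) + 8) = 11*(41 + 8) = 11*49 = 539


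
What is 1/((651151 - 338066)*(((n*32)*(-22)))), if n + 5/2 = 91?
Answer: -1/19506447840 ≈ -5.1265e-11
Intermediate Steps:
n = 177/2 (n = -5/2 + 91 = 177/2 ≈ 88.500)
1/((651151 - 338066)*(((n*32)*(-22)))) = 1/((651151 - 338066)*((((177/2)*32)*(-22)))) = 1/(313085*((2832*(-22)))) = (1/313085)/(-62304) = (1/313085)*(-1/62304) = -1/19506447840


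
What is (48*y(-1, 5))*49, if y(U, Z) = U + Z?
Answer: 9408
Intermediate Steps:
(48*y(-1, 5))*49 = (48*(-1 + 5))*49 = (48*4)*49 = 192*49 = 9408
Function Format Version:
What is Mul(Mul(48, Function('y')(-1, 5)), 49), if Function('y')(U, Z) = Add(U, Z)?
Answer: 9408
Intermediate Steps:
Mul(Mul(48, Function('y')(-1, 5)), 49) = Mul(Mul(48, Add(-1, 5)), 49) = Mul(Mul(48, 4), 49) = Mul(192, 49) = 9408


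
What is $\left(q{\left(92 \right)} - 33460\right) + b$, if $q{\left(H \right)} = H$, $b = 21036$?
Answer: $-12332$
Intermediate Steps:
$\left(q{\left(92 \right)} - 33460\right) + b = \left(92 - 33460\right) + 21036 = -33368 + 21036 = -12332$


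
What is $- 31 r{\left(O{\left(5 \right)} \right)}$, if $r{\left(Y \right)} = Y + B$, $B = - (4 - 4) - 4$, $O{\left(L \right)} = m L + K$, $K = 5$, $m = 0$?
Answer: $-31$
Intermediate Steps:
$O{\left(L \right)} = 5$ ($O{\left(L \right)} = 0 L + 5 = 0 + 5 = 5$)
$B = -4$ ($B = \left(-1\right) 0 - 4 = 0 - 4 = -4$)
$r{\left(Y \right)} = -4 + Y$ ($r{\left(Y \right)} = Y - 4 = -4 + Y$)
$- 31 r{\left(O{\left(5 \right)} \right)} = - 31 \left(-4 + 5\right) = \left(-31\right) 1 = -31$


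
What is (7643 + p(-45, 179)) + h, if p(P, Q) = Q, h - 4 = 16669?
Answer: 24495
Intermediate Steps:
h = 16673 (h = 4 + 16669 = 16673)
(7643 + p(-45, 179)) + h = (7643 + 179) + 16673 = 7822 + 16673 = 24495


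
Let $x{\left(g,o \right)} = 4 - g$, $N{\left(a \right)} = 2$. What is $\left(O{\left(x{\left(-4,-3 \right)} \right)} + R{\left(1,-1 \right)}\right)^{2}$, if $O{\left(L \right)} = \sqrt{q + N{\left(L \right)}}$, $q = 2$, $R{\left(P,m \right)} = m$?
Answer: $1$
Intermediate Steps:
$O{\left(L \right)} = 2$ ($O{\left(L \right)} = \sqrt{2 + 2} = \sqrt{4} = 2$)
$\left(O{\left(x{\left(-4,-3 \right)} \right)} + R{\left(1,-1 \right)}\right)^{2} = \left(2 - 1\right)^{2} = 1^{2} = 1$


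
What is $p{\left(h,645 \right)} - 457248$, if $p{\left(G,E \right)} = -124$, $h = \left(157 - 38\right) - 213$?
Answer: $-457372$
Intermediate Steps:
$h = -94$ ($h = 119 - 213 = -94$)
$p{\left(h,645 \right)} - 457248 = -124 - 457248 = -457372$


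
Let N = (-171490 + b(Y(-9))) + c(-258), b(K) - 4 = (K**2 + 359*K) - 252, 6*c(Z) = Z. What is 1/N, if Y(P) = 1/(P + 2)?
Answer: -49/8419781 ≈ -5.8196e-6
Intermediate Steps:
c(Z) = Z/6
Y(P) = 1/(2 + P)
b(K) = -248 + K**2 + 359*K (b(K) = 4 + ((K**2 + 359*K) - 252) = 4 + (-252 + K**2 + 359*K) = -248 + K**2 + 359*K)
N = -8419781/49 (N = (-171490 + (-248 + (1/(2 - 9))**2 + 359/(2 - 9))) + (1/6)*(-258) = (-171490 + (-248 + (1/(-7))**2 + 359/(-7))) - 43 = (-171490 + (-248 + (-1/7)**2 + 359*(-1/7))) - 43 = (-171490 + (-248 + 1/49 - 359/7)) - 43 = (-171490 - 14664/49) - 43 = -8417674/49 - 43 = -8419781/49 ≈ -1.7183e+5)
1/N = 1/(-8419781/49) = -49/8419781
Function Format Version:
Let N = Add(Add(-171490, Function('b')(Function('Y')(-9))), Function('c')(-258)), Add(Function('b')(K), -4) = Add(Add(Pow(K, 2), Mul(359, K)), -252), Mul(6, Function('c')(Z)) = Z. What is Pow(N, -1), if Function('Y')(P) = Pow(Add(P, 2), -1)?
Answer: Rational(-49, 8419781) ≈ -5.8196e-6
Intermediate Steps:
Function('c')(Z) = Mul(Rational(1, 6), Z)
Function('Y')(P) = Pow(Add(2, P), -1)
Function('b')(K) = Add(-248, Pow(K, 2), Mul(359, K)) (Function('b')(K) = Add(4, Add(Add(Pow(K, 2), Mul(359, K)), -252)) = Add(4, Add(-252, Pow(K, 2), Mul(359, K))) = Add(-248, Pow(K, 2), Mul(359, K)))
N = Rational(-8419781, 49) (N = Add(Add(-171490, Add(-248, Pow(Pow(Add(2, -9), -1), 2), Mul(359, Pow(Add(2, -9), -1)))), Mul(Rational(1, 6), -258)) = Add(Add(-171490, Add(-248, Pow(Pow(-7, -1), 2), Mul(359, Pow(-7, -1)))), -43) = Add(Add(-171490, Add(-248, Pow(Rational(-1, 7), 2), Mul(359, Rational(-1, 7)))), -43) = Add(Add(-171490, Add(-248, Rational(1, 49), Rational(-359, 7))), -43) = Add(Add(-171490, Rational(-14664, 49)), -43) = Add(Rational(-8417674, 49), -43) = Rational(-8419781, 49) ≈ -1.7183e+5)
Pow(N, -1) = Pow(Rational(-8419781, 49), -1) = Rational(-49, 8419781)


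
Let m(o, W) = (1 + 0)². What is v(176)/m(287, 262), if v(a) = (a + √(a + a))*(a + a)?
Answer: 61952 + 1408*√22 ≈ 68556.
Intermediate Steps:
m(o, W) = 1 (m(o, W) = 1² = 1)
v(a) = 2*a*(a + √2*√a) (v(a) = (a + √(2*a))*(2*a) = (a + √2*√a)*(2*a) = 2*a*(a + √2*√a))
v(176)/m(287, 262) = (2*176² + 2*√2*176^(3/2))/1 = (2*30976 + 2*√2*(704*√11))*1 = (61952 + 1408*√22)*1 = 61952 + 1408*√22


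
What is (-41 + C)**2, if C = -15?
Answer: 3136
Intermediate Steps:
(-41 + C)**2 = (-41 - 15)**2 = (-56)**2 = 3136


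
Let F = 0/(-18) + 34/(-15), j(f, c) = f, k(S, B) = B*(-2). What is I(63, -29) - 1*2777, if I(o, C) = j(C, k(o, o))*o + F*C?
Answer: -68074/15 ≈ -4538.3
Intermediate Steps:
k(S, B) = -2*B
F = -34/15 (F = 0*(-1/18) + 34*(-1/15) = 0 - 34/15 = -34/15 ≈ -2.2667)
I(o, C) = -34*C/15 + C*o (I(o, C) = C*o - 34*C/15 = -34*C/15 + C*o)
I(63, -29) - 1*2777 = (1/15)*(-29)*(-34 + 15*63) - 1*2777 = (1/15)*(-29)*(-34 + 945) - 2777 = (1/15)*(-29)*911 - 2777 = -26419/15 - 2777 = -68074/15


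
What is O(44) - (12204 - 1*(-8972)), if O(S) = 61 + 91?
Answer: -21024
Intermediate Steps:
O(S) = 152
O(44) - (12204 - 1*(-8972)) = 152 - (12204 - 1*(-8972)) = 152 - (12204 + 8972) = 152 - 1*21176 = 152 - 21176 = -21024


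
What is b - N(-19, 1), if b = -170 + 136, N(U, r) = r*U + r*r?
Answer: -16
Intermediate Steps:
N(U, r) = r**2 + U*r (N(U, r) = U*r + r**2 = r**2 + U*r)
b = -34
b - N(-19, 1) = -34 - (-19 + 1) = -34 - (-18) = -34 - 1*(-18) = -34 + 18 = -16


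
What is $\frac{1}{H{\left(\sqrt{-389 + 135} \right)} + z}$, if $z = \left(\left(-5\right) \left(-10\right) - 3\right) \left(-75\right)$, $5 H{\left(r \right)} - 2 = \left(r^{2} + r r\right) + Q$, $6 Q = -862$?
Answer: $- \frac{15}{54824} \approx -0.0002736$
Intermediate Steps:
$Q = - \frac{431}{3}$ ($Q = \frac{1}{6} \left(-862\right) = - \frac{431}{3} \approx -143.67$)
$H{\left(r \right)} = - \frac{85}{3} + \frac{2 r^{2}}{5}$ ($H{\left(r \right)} = \frac{2}{5} + \frac{\left(r^{2} + r r\right) - \frac{431}{3}}{5} = \frac{2}{5} + \frac{\left(r^{2} + r^{2}\right) - \frac{431}{3}}{5} = \frac{2}{5} + \frac{2 r^{2} - \frac{431}{3}}{5} = \frac{2}{5} + \frac{- \frac{431}{3} + 2 r^{2}}{5} = \frac{2}{5} + \left(- \frac{431}{15} + \frac{2 r^{2}}{5}\right) = - \frac{85}{3} + \frac{2 r^{2}}{5}$)
$z = -3525$ ($z = \left(50 - 3\right) \left(-75\right) = 47 \left(-75\right) = -3525$)
$\frac{1}{H{\left(\sqrt{-389 + 135} \right)} + z} = \frac{1}{\left(- \frac{85}{3} + \frac{2 \left(\sqrt{-389 + 135}\right)^{2}}{5}\right) - 3525} = \frac{1}{\left(- \frac{85}{3} + \frac{2 \left(\sqrt{-254}\right)^{2}}{5}\right) - 3525} = \frac{1}{\left(- \frac{85}{3} + \frac{2 \left(i \sqrt{254}\right)^{2}}{5}\right) - 3525} = \frac{1}{\left(- \frac{85}{3} + \frac{2}{5} \left(-254\right)\right) - 3525} = \frac{1}{\left(- \frac{85}{3} - \frac{508}{5}\right) - 3525} = \frac{1}{- \frac{1949}{15} - 3525} = \frac{1}{- \frac{54824}{15}} = - \frac{15}{54824}$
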